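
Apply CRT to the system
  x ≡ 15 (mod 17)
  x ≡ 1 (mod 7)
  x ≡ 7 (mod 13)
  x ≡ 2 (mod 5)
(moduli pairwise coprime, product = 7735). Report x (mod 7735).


Product of moduli M = 17 · 7 · 13 · 5 = 7735.
Merge one congruence at a time:
  Start: x ≡ 15 (mod 17).
  Combine with x ≡ 1 (mod 7); new modulus lcm = 119.
    Write x = 15 + 17·t and substitute into x ≡ 1 (mod 7): 17·t ≡ 1 − 15 = -14 (mod 7).
    Reduce coefficients mod 7: 3·t ≡ 0 (mod 7).
    The inverse of 3 mod 7 is 5 (since 3·5 = 15 = 2·7 + 1), so t ≡ 5·0 = 0 ≡ 0 (mod 7).
    Then x = 15 + 17·0 = 15, valid modulo lcm(17, 7) = 119: x ≡ 15 (mod 119).
  Combine with x ≡ 7 (mod 13); new modulus lcm = 1547.
    Write x = 15 + 119·t and substitute into x ≡ 7 (mod 13): 119·t ≡ 7 − 15 = -8 (mod 13).
    Reduce coefficients mod 13: 2·t ≡ 5 (mod 13).
    The inverse of 2 mod 13 is 7 (since 2·7 = 14 = 1·13 + 1), so t ≡ 7·5 = 35 ≡ 9 (mod 13).
    Then x = 15 + 119·9 = 1086, valid modulo lcm(119, 13) = 1547: x ≡ 1086 (mod 1547).
  Combine with x ≡ 2 (mod 5); new modulus lcm = 7735.
    Write x = 1086 + 1547·t and substitute into x ≡ 2 (mod 5): 1547·t ≡ 2 − 1086 = -1084 (mod 5).
    Reduce coefficients mod 5: 2·t ≡ 1 (mod 5).
    The inverse of 2 mod 5 is 3 (since 2·3 = 6 = 1·5 + 1), so t ≡ 3·1 = 3 ≡ 3 (mod 5).
    Then x = 1086 + 1547·3 = 5727, valid modulo lcm(1547, 5) = 7735: x ≡ 5727 (mod 7735).
Verify against each original: 5727 mod 17 = 15, 5727 mod 7 = 1, 5727 mod 13 = 7, 5727 mod 5 = 2.

x ≡ 5727 (mod 7735).


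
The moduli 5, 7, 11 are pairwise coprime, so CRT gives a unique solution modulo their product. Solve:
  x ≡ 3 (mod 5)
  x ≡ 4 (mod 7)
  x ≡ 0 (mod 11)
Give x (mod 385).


Moduli 5, 7, 11 are pairwise coprime; by CRT there is a unique solution modulo M = 5 · 7 · 11 = 385.
Solve pairwise, accumulating the modulus:
  Start with x ≡ 3 (mod 5).
  Combine with x ≡ 4 (mod 7): since gcd(5, 7) = 1, we get a unique residue mod 35.
    Write x = 3 + 5·t and substitute into x ≡ 4 (mod 7): 5·t ≡ 4 − 3 = 1 (mod 7).
    The inverse of 5 mod 7 is 3 (since 5·3 = 15 = 2·7 + 1), so t ≡ 3·1 = 3 ≡ 3 (mod 7).
    Then x = 3 + 5·3 = 18, valid modulo lcm(5, 7) = 35: x ≡ 18 (mod 35).
  Combine with x ≡ 0 (mod 11): since gcd(35, 11) = 1, we get a unique residue mod 385.
    Write x = 18 + 35·t and substitute into x ≡ 0 (mod 11): 35·t ≡ 0 − 18 = -18 (mod 11).
    Reduce coefficients mod 11: 2·t ≡ 4 (mod 11).
    The inverse of 2 mod 11 is 6 (since 2·6 = 12 = 1·11 + 1), so t ≡ 6·4 = 24 ≡ 2 (mod 11).
    Then x = 18 + 35·2 = 88, valid modulo lcm(35, 11) = 385: x ≡ 88 (mod 385).
Verify: 88 mod 5 = 3 ✓, 88 mod 7 = 4 ✓, 88 mod 11 = 0 ✓.

x ≡ 88 (mod 385).


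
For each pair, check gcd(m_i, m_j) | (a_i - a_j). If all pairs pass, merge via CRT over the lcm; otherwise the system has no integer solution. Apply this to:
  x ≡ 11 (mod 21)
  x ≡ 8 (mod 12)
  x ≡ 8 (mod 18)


Moduli 21, 12, 18 are not pairwise coprime, so CRT works modulo lcm(m_i) when all pairwise compatibility conditions hold.
Pairwise compatibility: gcd(m_i, m_j) must divide a_i - a_j for every pair.
Merge one congruence at a time:
  Start: x ≡ 11 (mod 21).
  Combine with x ≡ 8 (mod 12): gcd(21, 12) = 3; 8 - 11 = -3, which IS divisible by 3, so compatible.
    Write x = 11 + 21·t and substitute into x ≡ 8 (mod 12): 21·t ≡ 8 − 11 = -3 (mod 12).
    Divide the congruence (and modulus) by g = 3: 7·t ≡ -1 (mod 4).
    Reduce coefficients mod 4: 3·t ≡ 3 (mod 4).
    The inverse of 3 mod 4 is 3 (since 3·3 = 9 = 2·4 + 1), so t ≡ 3·3 = 9 ≡ 1 (mod 4).
    Then x = 11 + 21·1 = 32, valid modulo lcm(21, 12) = 84: x ≡ 32 (mod 84).
  Combine with x ≡ 8 (mod 18): gcd(84, 18) = 6; 8 - 32 = -24, which IS divisible by 6, so compatible.
    Write x = 32 + 84·t and substitute into x ≡ 8 (mod 18): 84·t ≡ 8 − 32 = -24 (mod 18).
    Divide the congruence (and modulus) by g = 6: 14·t ≡ -4 (mod 3).
    Reduce coefficients mod 3: 2·t ≡ 2 (mod 3).
    The inverse of 2 mod 3 is 2 (since 2·2 = 4 = 1·3 + 1), so t ≡ 2·2 = 4 ≡ 1 (mod 3).
    Then x = 32 + 84·1 = 116, valid modulo lcm(84, 18) = 252: x ≡ 116 (mod 252).
Verify: 116 mod 21 = 11, 116 mod 12 = 8, 116 mod 18 = 8.

x ≡ 116 (mod 252).


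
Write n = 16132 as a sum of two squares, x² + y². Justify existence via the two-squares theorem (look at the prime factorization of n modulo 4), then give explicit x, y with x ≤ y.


Step 1: Factor n = 16132 = 2^2 · 37 · 109.
Step 2: Check the mod-4 condition on each prime factor: 2 = 2 (special); 37 ≡ 1 (mod 4), exponent 1; 109 ≡ 1 (mod 4), exponent 1.
All primes ≡ 3 (mod 4) appear to even exponent (or don't appear), so by the two-squares theorem n IS expressible as a sum of two squares.
Step 3: Build a representation. Group n = k² · m with k = 2 and m = 37 · 109 = 4033 (a product of primes ≡ 1 (mod 4)); a representation of m scales to one of n via (k·x)² + (k·y)² = k²(x² + y²). Each prime p ≡ 1 (mod 4) is itself a sum of two squares; find a² by testing p − a² for a perfect square:
  37: 37 − 1² = 36 = 6² ⇒ 37 = 1² + 6².
  109: 109 − 1² = 108, 109 − 2² = 105, 109 − 3² = 100 = 10² ⇒ 109 = 3² + 10².
  Combine using the Brahmagupta–Fibonacci identity (a² + b²)(c² + d²) = (ac − bd)² + (ad + bc)² = (ac + bd)² + (ad − bc)²:
  37 · 109 = 4033: from (1² + 6²)(3² + 10²), take (1·3 − 6·10, 1·10 + 6·3) = (3 − 60, 10 + 18) = (-57, 28); dropping signs (only squares matter) gives (57, 28); check 57² + 28² = 3249 + 784 = 4033 ✓.
  Scale by k = 2: (2·57, 2·28) = (114, 56).
Step 4: Order so x ≤ y and verify: 56² + 114² = 3136 + 12996 = 16132 = n. ✓

n = 16132 = 56² + 114² (one valid representation with x ≤ y).


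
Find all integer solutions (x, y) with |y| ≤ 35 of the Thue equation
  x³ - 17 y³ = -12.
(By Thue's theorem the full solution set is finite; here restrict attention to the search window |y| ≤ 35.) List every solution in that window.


The equation is x³ - 17y³ = -12. For fixed y, x³ = 17·y³ − 12, so a solution requires the RHS to be a perfect cube.
Strategy: iterate y from -35 to 35, compute RHS = 17·y³ − 12, and check whether it is a (positive or negative) perfect cube.
Check small values of y:
  y = 0: RHS = -12 is not a perfect cube.
  y = 1: RHS = 5 is not a perfect cube.
  y = -1: RHS = -29 is not a perfect cube.
  y = 2: RHS = 124 is not a perfect cube.
  y = -2: RHS = -148 is not a perfect cube.
  y = 3: RHS = 447 is not a perfect cube.
  y = -3: RHS = -471 is not a perfect cube.
Continuing the search up to |y| = 35 finds no solutions either.
No (x, y) in the scanned range satisfies the equation.

No integer solutions with |y| ≤ 35.


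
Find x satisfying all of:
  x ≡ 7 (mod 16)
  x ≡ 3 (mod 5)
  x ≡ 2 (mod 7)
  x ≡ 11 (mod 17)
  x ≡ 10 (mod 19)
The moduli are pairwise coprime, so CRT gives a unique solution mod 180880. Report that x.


Product of moduli M = 16 · 5 · 7 · 17 · 19 = 180880.
Merge one congruence at a time:
  Start: x ≡ 7 (mod 16).
  Combine with x ≡ 3 (mod 5); new modulus lcm = 80.
    Write x = 7 + 16·t and substitute into x ≡ 3 (mod 5): 16·t ≡ 3 − 7 = -4 (mod 5).
    Reduce coefficients mod 5: 1·t ≡ 1 (mod 5).
    So t ≡ 1 (mod 5).
    Then x = 7 + 16·1 = 23, valid modulo lcm(16, 5) = 80: x ≡ 23 (mod 80).
  Combine with x ≡ 2 (mod 7); new modulus lcm = 560.
    Write x = 23 + 80·t and substitute into x ≡ 2 (mod 7): 80·t ≡ 2 − 23 = -21 (mod 7).
    Reduce coefficients mod 7: 3·t ≡ 0 (mod 7).
    The inverse of 3 mod 7 is 5 (since 3·5 = 15 = 2·7 + 1), so t ≡ 5·0 = 0 ≡ 0 (mod 7).
    Then x = 23 + 80·0 = 23, valid modulo lcm(80, 7) = 560: x ≡ 23 (mod 560).
  Combine with x ≡ 11 (mod 17); new modulus lcm = 9520.
    Write x = 23 + 560·t and substitute into x ≡ 11 (mod 17): 560·t ≡ 11 − 23 = -12 (mod 17).
    Reduce coefficients mod 17: 16·t ≡ 5 (mod 17).
    The inverse of 16 mod 17 is 16 (since 16·16 = 256 = 15·17 + 1), so t ≡ 16·5 = 80 ≡ 12 (mod 17).
    Then x = 23 + 560·12 = 6743, valid modulo lcm(560, 17) = 9520: x ≡ 6743 (mod 9520).
  Combine with x ≡ 10 (mod 19); new modulus lcm = 180880.
    Write x = 6743 + 9520·t and substitute into x ≡ 10 (mod 19): 9520·t ≡ 10 − 6743 = -6733 (mod 19).
    Reduce coefficients mod 19: 1·t ≡ 12 (mod 19).
    So t ≡ 12 (mod 19).
    Then x = 6743 + 9520·12 = 120983, valid modulo lcm(9520, 19) = 180880: x ≡ 120983 (mod 180880).
Verify against each original: 120983 mod 16 = 7, 120983 mod 5 = 3, 120983 mod 7 = 2, 120983 mod 17 = 11, 120983 mod 19 = 10.

x ≡ 120983 (mod 180880).


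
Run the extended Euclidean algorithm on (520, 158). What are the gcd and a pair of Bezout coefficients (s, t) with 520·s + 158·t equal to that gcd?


Euclidean algorithm on (520, 158) — divide until remainder is 0:
  520 = 3 · 158 + 46
  158 = 3 · 46 + 20
  46 = 2 · 20 + 6
  20 = 3 · 6 + 2
  6 = 3 · 2 + 0
gcd(520, 158) = 2.
Track Bezout coefficients alongside the remainders: start with r₀ = 520 = a·1 + b·0 (s = 1, t = 0) and r₁ = 158 = a·0 + b·1 (s = 0, t = 1); each new remainder r_{k+1} = r_{k-1} − q_k·r_k inherits s_{k+1} = s_{k-1} − q_k·s_k, t_{k+1} = t_{k-1} − q_k·t_k, so r_k = a·s_k + b·t_k at every step:
  q = 3: r = 46, s = 1 − 3·0 = 1, t = 0 − 3·1 = -3  (check: 520·1 + 158·(-3) = 46)
  q = 3: r = 20, s = 0 − 3·1 = -3, t = 1 − 3·(-3) = 10  (check: 520·(-3) + 158·10 = 20)
  q = 2: r = 6, s = 1 − 2·(-3) = 7, t = -3 − 2·10 = -23  (check: 520·7 + 158·(-23) = 6)
  q = 3: r = 2, s = -3 − 3·7 = -24, t = 10 − 3·(-23) = 79  (check: 520·(-24) + 158·79 = 2)
The row with r = 2 (the gcd) gives the Bezout coefficients s = -24, t = 79.
Result: 520 · (-24) + 158 · (79) = 2.

gcd(520, 158) = 2; s = -24, t = 79 (check: 520·(-24) + 158·79 = 2).


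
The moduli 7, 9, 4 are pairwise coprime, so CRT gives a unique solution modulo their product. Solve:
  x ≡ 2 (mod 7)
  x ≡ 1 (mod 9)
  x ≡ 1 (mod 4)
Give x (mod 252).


Moduli 7, 9, 4 are pairwise coprime; by CRT there is a unique solution modulo M = 7 · 9 · 4 = 252.
Solve pairwise, accumulating the modulus:
  Start with x ≡ 2 (mod 7).
  Combine with x ≡ 1 (mod 9): since gcd(7, 9) = 1, we get a unique residue mod 63.
    Write x = 2 + 7·t and substitute into x ≡ 1 (mod 9): 7·t ≡ 1 − 2 = -1 (mod 9).
    Reduce coefficients mod 9: 7·t ≡ 8 (mod 9).
    The inverse of 7 mod 9 is 4 (since 7·4 = 28 = 3·9 + 1), so t ≡ 4·8 = 32 ≡ 5 (mod 9).
    Then x = 2 + 7·5 = 37, valid modulo lcm(7, 9) = 63: x ≡ 37 (mod 63).
  Combine with x ≡ 1 (mod 4): since gcd(63, 4) = 1, we get a unique residue mod 252.
    Write x = 37 + 63·t and substitute into x ≡ 1 (mod 4): 63·t ≡ 1 − 37 = -36 (mod 4).
    Reduce coefficients mod 4: 3·t ≡ 0 (mod 4).
    The inverse of 3 mod 4 is 3 (since 3·3 = 9 = 2·4 + 1), so t ≡ 3·0 = 0 ≡ 0 (mod 4).
    Then x = 37 + 63·0 = 37, valid modulo lcm(63, 4) = 252: x ≡ 37 (mod 252).
Verify: 37 mod 7 = 2 ✓, 37 mod 9 = 1 ✓, 37 mod 4 = 1 ✓.

x ≡ 37 (mod 252).


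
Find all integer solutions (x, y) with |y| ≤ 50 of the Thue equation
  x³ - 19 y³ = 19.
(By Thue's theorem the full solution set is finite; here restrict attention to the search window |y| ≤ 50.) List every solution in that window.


The equation is x³ - 19y³ = 19. For fixed y, x³ = 19·y³ + 19, so a solution requires the RHS to be a perfect cube.
Strategy: iterate y from -50 to 50, compute RHS = 19·y³ + 19, and check whether it is a (positive or negative) perfect cube.
Check small values of y:
  y = 0: RHS = 19 is not a perfect cube.
  y = 1: RHS = 38 is not a perfect cube.
  y = -1: RHS = 0 = (0)³ ⇒ x = 0 works.
  y = 2: RHS = 171 is not a perfect cube.
  y = -2: RHS = -133 is not a perfect cube.
  y = 3: RHS = 532 is not a perfect cube.
  y = -3: RHS = -494 is not a perfect cube.
Continuing the search up to |y| = 50 finds no further solutions beyond those listed.
Collected solutions: (0, -1).

Solutions (with |y| ≤ 50): (0, -1).


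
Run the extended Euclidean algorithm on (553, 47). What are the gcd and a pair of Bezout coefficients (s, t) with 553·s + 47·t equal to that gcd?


Euclidean algorithm on (553, 47) — divide until remainder is 0:
  553 = 11 · 47 + 36
  47 = 1 · 36 + 11
  36 = 3 · 11 + 3
  11 = 3 · 3 + 2
  3 = 1 · 2 + 1
  2 = 2 · 1 + 0
gcd(553, 47) = 1.
Track Bezout coefficients alongside the remainders: start with r₀ = 553 = a·1 + b·0 (s = 1, t = 0) and r₁ = 47 = a·0 + b·1 (s = 0, t = 1); each new remainder r_{k+1} = r_{k-1} − q_k·r_k inherits s_{k+1} = s_{k-1} − q_k·s_k, t_{k+1} = t_{k-1} − q_k·t_k, so r_k = a·s_k + b·t_k at every step:
  q = 11: r = 36, s = 1 − 11·0 = 1, t = 0 − 11·1 = -11  (check: 553·1 + 47·(-11) = 36)
  q = 1: r = 11, s = 0 − 1·1 = -1, t = 1 − 1·(-11) = 12  (check: 553·(-1) + 47·12 = 11)
  q = 3: r = 3, s = 1 − 3·(-1) = 4, t = -11 − 3·12 = -47  (check: 553·4 + 47·(-47) = 3)
  q = 3: r = 2, s = -1 − 3·4 = -13, t = 12 − 3·(-47) = 153  (check: 553·(-13) + 47·153 = 2)
  q = 1: r = 1, s = 4 − 1·(-13) = 17, t = -47 − 1·153 = -200  (check: 553·17 + 47·(-200) = 1)
The row with r = 1 (the gcd) gives the Bezout coefficients s = 17, t = -200.
Result: 553 · (17) + 47 · (-200) = 1.

gcd(553, 47) = 1; s = 17, t = -200 (check: 553·17 + 47·(-200) = 1).


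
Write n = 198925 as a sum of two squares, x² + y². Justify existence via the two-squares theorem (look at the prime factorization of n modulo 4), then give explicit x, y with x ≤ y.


Step 1: Factor n = 198925 = 5^2 · 73 · 109.
Step 2: Check the mod-4 condition on each prime factor: 5 ≡ 1 (mod 4), exponent 2; 73 ≡ 1 (mod 4), exponent 1; 109 ≡ 1 (mod 4), exponent 1.
All primes ≡ 3 (mod 4) appear to even exponent (or don't appear), so by the two-squares theorem n IS expressible as a sum of two squares.
Step 3: Build a representation. Group n = k² · m with k = 5 and m = 73 · 109 = 7957 (a product of primes ≡ 1 (mod 4)); a representation of m scales to one of n via (k·x)² + (k·y)² = k²(x² + y²). Each prime p ≡ 1 (mod 4) is itself a sum of two squares; find a² by testing p − a² for a perfect square:
  73: 73 − 1² = 72, 73 − 2² = 69, 73 − 3² = 64 = 8² ⇒ 73 = 3² + 8².
  109: 109 − 1² = 108, 109 − 2² = 105, 109 − 3² = 100 = 10² ⇒ 109 = 3² + 10².
  Combine using the Brahmagupta–Fibonacci identity (a² + b²)(c² + d²) = (ac − bd)² + (ad + bc)² = (ac + bd)² + (ad − bc)²:
  73 · 109 = 7957: from (3² + 8²)(3² + 10²), take (3·3 − 8·10, 3·10 + 8·3) = (9 − 80, 30 + 24) = (-71, 54); dropping signs (only squares matter) gives (71, 54); check 71² + 54² = 5041 + 2916 = 7957 ✓.
  Scale by k = 5: (5·71, 5·54) = (355, 270).
Step 4: Order so x ≤ y and verify: 270² + 355² = 72900 + 126025 = 198925 = n. ✓

n = 198925 = 270² + 355² (one valid representation with x ≤ y).


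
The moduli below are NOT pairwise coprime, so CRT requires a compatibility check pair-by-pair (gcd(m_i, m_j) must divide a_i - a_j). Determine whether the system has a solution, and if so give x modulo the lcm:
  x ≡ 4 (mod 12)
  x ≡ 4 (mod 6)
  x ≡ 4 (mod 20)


Moduli 12, 6, 20 are not pairwise coprime, so CRT works modulo lcm(m_i) when all pairwise compatibility conditions hold.
Pairwise compatibility: gcd(m_i, m_j) must divide a_i - a_j for every pair.
Merge one congruence at a time:
  Start: x ≡ 4 (mod 12).
  Combine with x ≡ 4 (mod 6): gcd(12, 6) = 6; 4 - 4 = 0, which IS divisible by 6, so compatible.
    Write x = 4 + 12·t and substitute into x ≡ 4 (mod 6): 12·t ≡ 4 − 4 = 0 (mod 6).
    Divide the congruence (and modulus) by g = 6: 2·t ≡ 0 (mod 1).
    Modulo 1 every t works; take t = 0.
    Then x = 4 + 12·0 = 4, valid modulo lcm(12, 6) = 12: x ≡ 4 (mod 12).
  Combine with x ≡ 4 (mod 20): gcd(12, 20) = 4; 4 - 4 = 0, which IS divisible by 4, so compatible.
    Write x = 4 + 12·t and substitute into x ≡ 4 (mod 20): 12·t ≡ 4 − 4 = 0 (mod 20).
    Divide the congruence (and modulus) by g = 4: 3·t ≡ 0 (mod 5).
    The inverse of 3 mod 5 is 2 (since 3·2 = 6 = 1·5 + 1), so t ≡ 2·0 = 0 ≡ 0 (mod 5).
    Then x = 4 + 12·0 = 4, valid modulo lcm(12, 20) = 60: x ≡ 4 (mod 60).
Verify: 4 mod 12 = 4, 4 mod 6 = 4, 4 mod 20 = 4.

x ≡ 4 (mod 60).


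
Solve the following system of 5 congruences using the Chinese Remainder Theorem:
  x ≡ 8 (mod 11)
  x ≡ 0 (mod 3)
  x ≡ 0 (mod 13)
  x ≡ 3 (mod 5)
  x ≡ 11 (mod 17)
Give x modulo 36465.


Product of moduli M = 11 · 3 · 13 · 5 · 17 = 36465.
Merge one congruence at a time:
  Start: x ≡ 8 (mod 11).
  Combine with x ≡ 0 (mod 3); new modulus lcm = 33.
    Write x = 8 + 11·t and substitute into x ≡ 0 (mod 3): 11·t ≡ 0 − 8 = -8 (mod 3).
    Reduce coefficients mod 3: 2·t ≡ 1 (mod 3).
    The inverse of 2 mod 3 is 2 (since 2·2 = 4 = 1·3 + 1), so t ≡ 2·1 = 2 ≡ 2 (mod 3).
    Then x = 8 + 11·2 = 30, valid modulo lcm(11, 3) = 33: x ≡ 30 (mod 33).
  Combine with x ≡ 0 (mod 13); new modulus lcm = 429.
    Write x = 30 + 33·t and substitute into x ≡ 0 (mod 13): 33·t ≡ 0 − 30 = -30 (mod 13).
    Reduce coefficients mod 13: 7·t ≡ 9 (mod 13).
    The inverse of 7 mod 13 is 2 (since 7·2 = 14 = 1·13 + 1), so t ≡ 2·9 = 18 ≡ 5 (mod 13).
    Then x = 30 + 33·5 = 195, valid modulo lcm(33, 13) = 429: x ≡ 195 (mod 429).
  Combine with x ≡ 3 (mod 5); new modulus lcm = 2145.
    Write x = 195 + 429·t and substitute into x ≡ 3 (mod 5): 429·t ≡ 3 − 195 = -192 (mod 5).
    Reduce coefficients mod 5: 4·t ≡ 3 (mod 5).
    The inverse of 4 mod 5 is 4 (since 4·4 = 16 = 3·5 + 1), so t ≡ 4·3 = 12 ≡ 2 (mod 5).
    Then x = 195 + 429·2 = 1053, valid modulo lcm(429, 5) = 2145: x ≡ 1053 (mod 2145).
  Combine with x ≡ 11 (mod 17); new modulus lcm = 36465.
    Write x = 1053 + 2145·t and substitute into x ≡ 11 (mod 17): 2145·t ≡ 11 − 1053 = -1042 (mod 17).
    Reduce coefficients mod 17: 3·t ≡ 12 (mod 17).
    The inverse of 3 mod 17 is 6 (since 3·6 = 18 = 1·17 + 1), so t ≡ 6·12 = 72 ≡ 4 (mod 17).
    Then x = 1053 + 2145·4 = 9633, valid modulo lcm(2145, 17) = 36465: x ≡ 9633 (mod 36465).
Verify against each original: 9633 mod 11 = 8, 9633 mod 3 = 0, 9633 mod 13 = 0, 9633 mod 5 = 3, 9633 mod 17 = 11.

x ≡ 9633 (mod 36465).


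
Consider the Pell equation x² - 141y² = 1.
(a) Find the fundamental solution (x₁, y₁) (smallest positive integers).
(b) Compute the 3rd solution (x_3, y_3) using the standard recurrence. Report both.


Step 1: Find the fundamental solution (x₁, y₁) of x² - 141y² = 1.
  Expand √141 as a continued fraction. a₀ = ⌊√141⌋ = 11; iterate m_{k+1} = d_k·a_k − m_k, d_{k+1} = (141 − m_{k+1}²)/d_k, a_{k+1} = ⌊(a₀ + m_{k+1})/d_{k+1}⌋ (starting m₀ = 0, d₀ = 1), with convergents p_k = a_k·p_{k-1} + p_{k-2}, q_k = a_k·q_{k-1} + q_{k-2} (p₋₁ = 1, q₋₁ = 0):
  k = 0: a₀ = 11; p₀/q₀ = 11/1; p₀² − 141·q₀² = 121 − 141 = -20.
  k = 1: m = 11, d = 20, a = ⌊(11 + 11)/20⌋ = 1; p/q = (1·11 + 1)/(1·1 + 0) = 12/1; p² − 141·q² = 144 − 141 = 3.
  k = 2: m = 9, d = 3, a = ⌊(11 + 9)/3⌋ = 6; p/q = (6·12 + 11)/(6·1 + 1) = 83/7; p² − 141·q² = 6889 − 6909 = -20.
  k = 3: m = 9, d = 20, a = ⌊(11 + 9)/20⌋ = 1; p/q = (1·83 + 12)/(1·7 + 1) = 95/8; p² − 141·q² = 9025 − 9024 = 1.
  The first convergent with p² − 141·q² = 1 gives the fundamental solution (x₁, y₁) = (95, 8).
Step 2: Apply the recurrence (x_{n+1}, y_{n+1}) = (x₁x_n + 141y₁y_n, x₁y_n + y₁x_n) repeatedly.
  From (x_1, y_1) = (95, 8): x_2 = 95·95 + 141·8·8 = 18049; y_2 = 95·8 + 8·95 = 1520.
  From (x_2, y_2) = (18049, 1520): x_3 = 95·18049 + 141·8·1520 = 3429215; y_3 = 95·1520 + 8·18049 = 288792.
Step 3: Verify x_3² - 141·y_3² = 11759515516225 - 11759515516224 = 1 (should be 1). ✓

(x_1, y_1) = (95, 8); (x_3, y_3) = (3429215, 288792).


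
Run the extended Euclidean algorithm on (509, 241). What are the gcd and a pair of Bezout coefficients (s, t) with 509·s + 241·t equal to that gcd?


Euclidean algorithm on (509, 241) — divide until remainder is 0:
  509 = 2 · 241 + 27
  241 = 8 · 27 + 25
  27 = 1 · 25 + 2
  25 = 12 · 2 + 1
  2 = 2 · 1 + 0
gcd(509, 241) = 1.
Track Bezout coefficients alongside the remainders: start with r₀ = 509 = a·1 + b·0 (s = 1, t = 0) and r₁ = 241 = a·0 + b·1 (s = 0, t = 1); each new remainder r_{k+1} = r_{k-1} − q_k·r_k inherits s_{k+1} = s_{k-1} − q_k·s_k, t_{k+1} = t_{k-1} − q_k·t_k, so r_k = a·s_k + b·t_k at every step:
  q = 2: r = 27, s = 1 − 2·0 = 1, t = 0 − 2·1 = -2  (check: 509·1 + 241·(-2) = 27)
  q = 8: r = 25, s = 0 − 8·1 = -8, t = 1 − 8·(-2) = 17  (check: 509·(-8) + 241·17 = 25)
  q = 1: r = 2, s = 1 − 1·(-8) = 9, t = -2 − 1·17 = -19  (check: 509·9 + 241·(-19) = 2)
  q = 12: r = 1, s = -8 − 12·9 = -116, t = 17 − 12·(-19) = 245  (check: 509·(-116) + 241·245 = 1)
The row with r = 1 (the gcd) gives the Bezout coefficients s = -116, t = 245.
Result: 509 · (-116) + 241 · (245) = 1.

gcd(509, 241) = 1; s = -116, t = 245 (check: 509·(-116) + 241·245 = 1).


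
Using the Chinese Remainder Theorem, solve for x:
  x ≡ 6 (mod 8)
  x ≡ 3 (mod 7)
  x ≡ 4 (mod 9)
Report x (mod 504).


Moduli 8, 7, 9 are pairwise coprime; by CRT there is a unique solution modulo M = 8 · 7 · 9 = 504.
Solve pairwise, accumulating the modulus:
  Start with x ≡ 6 (mod 8).
  Combine with x ≡ 3 (mod 7): since gcd(8, 7) = 1, we get a unique residue mod 56.
    Write x = 6 + 8·t and substitute into x ≡ 3 (mod 7): 8·t ≡ 3 − 6 = -3 (mod 7).
    Reduce coefficients mod 7: 1·t ≡ 4 (mod 7).
    So t ≡ 4 (mod 7).
    Then x = 6 + 8·4 = 38, valid modulo lcm(8, 7) = 56: x ≡ 38 (mod 56).
  Combine with x ≡ 4 (mod 9): since gcd(56, 9) = 1, we get a unique residue mod 504.
    Write x = 38 + 56·t and substitute into x ≡ 4 (mod 9): 56·t ≡ 4 − 38 = -34 (mod 9).
    Reduce coefficients mod 9: 2·t ≡ 2 (mod 9).
    The inverse of 2 mod 9 is 5 (since 2·5 = 10 = 1·9 + 1), so t ≡ 5·2 = 10 ≡ 1 (mod 9).
    Then x = 38 + 56·1 = 94, valid modulo lcm(56, 9) = 504: x ≡ 94 (mod 504).
Verify: 94 mod 8 = 6 ✓, 94 mod 7 = 3 ✓, 94 mod 9 = 4 ✓.

x ≡ 94 (mod 504).


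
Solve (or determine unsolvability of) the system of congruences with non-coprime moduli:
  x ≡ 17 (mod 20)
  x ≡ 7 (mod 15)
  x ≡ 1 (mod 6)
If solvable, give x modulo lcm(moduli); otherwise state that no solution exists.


Moduli 20, 15, 6 are not pairwise coprime, so CRT works modulo lcm(m_i) when all pairwise compatibility conditions hold.
Pairwise compatibility: gcd(m_i, m_j) must divide a_i - a_j for every pair.
Merge one congruence at a time:
  Start: x ≡ 17 (mod 20).
  Combine with x ≡ 7 (mod 15): gcd(20, 15) = 5; 7 - 17 = -10, which IS divisible by 5, so compatible.
    Write x = 17 + 20·t and substitute into x ≡ 7 (mod 15): 20·t ≡ 7 − 17 = -10 (mod 15).
    Divide the congruence (and modulus) by g = 5: 4·t ≡ -2 (mod 3).
    Reduce coefficients mod 3: 1·t ≡ 1 (mod 3).
    So t ≡ 1 (mod 3).
    Then x = 17 + 20·1 = 37, valid modulo lcm(20, 15) = 60: x ≡ 37 (mod 60).
  Combine with x ≡ 1 (mod 6): gcd(60, 6) = 6; 1 - 37 = -36, which IS divisible by 6, so compatible.
    Write x = 37 + 60·t and substitute into x ≡ 1 (mod 6): 60·t ≡ 1 − 37 = -36 (mod 6).
    Divide the congruence (and modulus) by g = 6: 10·t ≡ -6 (mod 1).
    Modulo 1 every t works; take t = 0.
    Then x = 37 + 60·0 = 37, valid modulo lcm(60, 6) = 60: x ≡ 37 (mod 60).
Verify: 37 mod 20 = 17, 37 mod 15 = 7, 37 mod 6 = 1.

x ≡ 37 (mod 60).


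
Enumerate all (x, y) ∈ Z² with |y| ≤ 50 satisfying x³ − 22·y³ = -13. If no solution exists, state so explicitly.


The equation is x³ - 22y³ = -13. For fixed y, x³ = 22·y³ − 13, so a solution requires the RHS to be a perfect cube.
Strategy: iterate y from -50 to 50, compute RHS = 22·y³ − 13, and check whether it is a (positive or negative) perfect cube.
Check small values of y:
  y = 0: RHS = -13 is not a perfect cube.
  y = 1: RHS = 9 is not a perfect cube.
  y = -1: RHS = -35 is not a perfect cube.
  y = 2: RHS = 163 is not a perfect cube.
  y = -2: RHS = -189 is not a perfect cube.
  y = 3: RHS = 581 is not a perfect cube.
  y = -3: RHS = -607 is not a perfect cube.
Continuing the search up to |y| = 50 finds no solutions either.
No (x, y) in the scanned range satisfies the equation.

No integer solutions with |y| ≤ 50.


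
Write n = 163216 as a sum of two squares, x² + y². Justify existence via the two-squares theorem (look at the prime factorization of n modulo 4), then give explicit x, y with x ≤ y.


Step 1: Factor n = 163216 = 2^4 · 101^2.
Step 2: Check the mod-4 condition on each prime factor: 2 = 2 (special); 101 ≡ 1 (mod 4), exponent 2.
All primes ≡ 3 (mod 4) appear to even exponent (or don't appear), so by the two-squares theorem n IS expressible as a sum of two squares.
Step 3: Build a representation. Group n = k² · m with k = 4 and m = 101 · 101 = 10201 (a product of primes ≡ 1 (mod 4)); a representation of m scales to one of n via (k·x)² + (k·y)² = k²(x² + y²). Each prime p ≡ 1 (mod 4) is itself a sum of two squares; find a² by testing p − a² for a perfect square:
  101: 101 − 1² = 100 = 10² ⇒ 101 = 1² + 10².
  Combine using the Brahmagupta–Fibonacci identity (a² + b²)(c² + d²) = (ac − bd)² + (ad + bc)² = (ac + bd)² + (ad − bc)²:
  101 · 101 = 10201: from (1² + 10²)(1² + 10²), take (1·1 − 10·10, 1·10 + 10·1) = (1 − 100, 10 + 10) = (-99, 20); dropping signs (only squares matter) gives (99, 20); check 99² + 20² = 9801 + 400 = 10201 ✓.
  Scale by k = 4: (4·99, 4·20) = (396, 80).
Step 4: Order so x ≤ y and verify: 80² + 396² = 6400 + 156816 = 163216 = n. ✓

n = 163216 = 80² + 396² (one valid representation with x ≤ y).


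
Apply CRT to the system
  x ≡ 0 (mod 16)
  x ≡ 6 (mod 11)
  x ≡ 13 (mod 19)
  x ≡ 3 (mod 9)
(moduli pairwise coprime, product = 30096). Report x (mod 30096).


Product of moduli M = 16 · 11 · 19 · 9 = 30096.
Merge one congruence at a time:
  Start: x ≡ 0 (mod 16).
  Combine with x ≡ 6 (mod 11); new modulus lcm = 176.
    Write x = 0 + 16·t and substitute into x ≡ 6 (mod 11): 16·t ≡ 6 − 0 = 6 (mod 11).
    Reduce coefficients mod 11: 5·t ≡ 6 (mod 11).
    The inverse of 5 mod 11 is 9 (since 5·9 = 45 = 4·11 + 1), so t ≡ 9·6 = 54 ≡ 10 (mod 11).
    Then x = 0 + 16·10 = 160, valid modulo lcm(16, 11) = 176: x ≡ 160 (mod 176).
  Combine with x ≡ 13 (mod 19); new modulus lcm = 3344.
    Write x = 160 + 176·t and substitute into x ≡ 13 (mod 19): 176·t ≡ 13 − 160 = -147 (mod 19).
    Reduce coefficients mod 19: 5·t ≡ 5 (mod 19).
    The inverse of 5 mod 19 is 4 (since 5·4 = 20 = 1·19 + 1), so t ≡ 4·5 = 20 ≡ 1 (mod 19).
    Then x = 160 + 176·1 = 336, valid modulo lcm(176, 19) = 3344: x ≡ 336 (mod 3344).
  Combine with x ≡ 3 (mod 9); new modulus lcm = 30096.
    Write x = 336 + 3344·t and substitute into x ≡ 3 (mod 9): 3344·t ≡ 3 − 336 = -333 (mod 9).
    Reduce coefficients mod 9: 5·t ≡ 0 (mod 9).
    The inverse of 5 mod 9 is 2 (since 5·2 = 10 = 1·9 + 1), so t ≡ 2·0 = 0 ≡ 0 (mod 9).
    Then x = 336 + 3344·0 = 336, valid modulo lcm(3344, 9) = 30096: x ≡ 336 (mod 30096).
Verify against each original: 336 mod 16 = 0, 336 mod 11 = 6, 336 mod 19 = 13, 336 mod 9 = 3.

x ≡ 336 (mod 30096).


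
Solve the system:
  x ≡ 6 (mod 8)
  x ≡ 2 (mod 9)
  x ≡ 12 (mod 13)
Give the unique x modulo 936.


Moduli 8, 9, 13 are pairwise coprime; by CRT there is a unique solution modulo M = 8 · 9 · 13 = 936.
Solve pairwise, accumulating the modulus:
  Start with x ≡ 6 (mod 8).
  Combine with x ≡ 2 (mod 9): since gcd(8, 9) = 1, we get a unique residue mod 72.
    Write x = 6 + 8·t and substitute into x ≡ 2 (mod 9): 8·t ≡ 2 − 6 = -4 (mod 9).
    Reduce coefficients mod 9: 8·t ≡ 5 (mod 9).
    The inverse of 8 mod 9 is 8 (since 8·8 = 64 = 7·9 + 1), so t ≡ 8·5 = 40 ≡ 4 (mod 9).
    Then x = 6 + 8·4 = 38, valid modulo lcm(8, 9) = 72: x ≡ 38 (mod 72).
  Combine with x ≡ 12 (mod 13): since gcd(72, 13) = 1, we get a unique residue mod 936.
    Write x = 38 + 72·t and substitute into x ≡ 12 (mod 13): 72·t ≡ 12 − 38 = -26 (mod 13).
    Reduce coefficients mod 13: 7·t ≡ 0 (mod 13).
    The inverse of 7 mod 13 is 2 (since 7·2 = 14 = 1·13 + 1), so t ≡ 2·0 = 0 ≡ 0 (mod 13).
    Then x = 38 + 72·0 = 38, valid modulo lcm(72, 13) = 936: x ≡ 38 (mod 936).
Verify: 38 mod 8 = 6 ✓, 38 mod 9 = 2 ✓, 38 mod 13 = 12 ✓.

x ≡ 38 (mod 936).


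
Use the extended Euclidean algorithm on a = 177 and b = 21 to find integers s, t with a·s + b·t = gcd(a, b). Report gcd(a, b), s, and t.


Euclidean algorithm on (177, 21) — divide until remainder is 0:
  177 = 8 · 21 + 9
  21 = 2 · 9 + 3
  9 = 3 · 3 + 0
gcd(177, 21) = 3.
Track Bezout coefficients alongside the remainders: start with r₀ = 177 = a·1 + b·0 (s = 1, t = 0) and r₁ = 21 = a·0 + b·1 (s = 0, t = 1); each new remainder r_{k+1} = r_{k-1} − q_k·r_k inherits s_{k+1} = s_{k-1} − q_k·s_k, t_{k+1} = t_{k-1} − q_k·t_k, so r_k = a·s_k + b·t_k at every step:
  q = 8: r = 9, s = 1 − 8·0 = 1, t = 0 − 8·1 = -8  (check: 177·1 + 21·(-8) = 9)
  q = 2: r = 3, s = 0 − 2·1 = -2, t = 1 − 2·(-8) = 17  (check: 177·(-2) + 21·17 = 3)
The row with r = 3 (the gcd) gives the Bezout coefficients s = -2, t = 17.
Result: 177 · (-2) + 21 · (17) = 3.

gcd(177, 21) = 3; s = -2, t = 17 (check: 177·(-2) + 21·17 = 3).


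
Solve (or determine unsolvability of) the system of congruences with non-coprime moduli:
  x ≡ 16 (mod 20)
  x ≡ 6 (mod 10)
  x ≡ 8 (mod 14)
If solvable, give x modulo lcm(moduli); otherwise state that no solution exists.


Moduli 20, 10, 14 are not pairwise coprime, so CRT works modulo lcm(m_i) when all pairwise compatibility conditions hold.
Pairwise compatibility: gcd(m_i, m_j) must divide a_i - a_j for every pair.
Merge one congruence at a time:
  Start: x ≡ 16 (mod 20).
  Combine with x ≡ 6 (mod 10): gcd(20, 10) = 10; 6 - 16 = -10, which IS divisible by 10, so compatible.
    Write x = 16 + 20·t and substitute into x ≡ 6 (mod 10): 20·t ≡ 6 − 16 = -10 (mod 10).
    Divide the congruence (and modulus) by g = 10: 2·t ≡ -1 (mod 1).
    Modulo 1 every t works; take t = 0.
    Then x = 16 + 20·0 = 16, valid modulo lcm(20, 10) = 20: x ≡ 16 (mod 20).
  Combine with x ≡ 8 (mod 14): gcd(20, 14) = 2; 8 - 16 = -8, which IS divisible by 2, so compatible.
    Write x = 16 + 20·t and substitute into x ≡ 8 (mod 14): 20·t ≡ 8 − 16 = -8 (mod 14).
    Divide the congruence (and modulus) by g = 2: 10·t ≡ -4 (mod 7).
    Reduce coefficients mod 7: 3·t ≡ 3 (mod 7).
    The inverse of 3 mod 7 is 5 (since 3·5 = 15 = 2·7 + 1), so t ≡ 5·3 = 15 ≡ 1 (mod 7).
    Then x = 16 + 20·1 = 36, valid modulo lcm(20, 14) = 140: x ≡ 36 (mod 140).
Verify: 36 mod 20 = 16, 36 mod 10 = 6, 36 mod 14 = 8.

x ≡ 36 (mod 140).


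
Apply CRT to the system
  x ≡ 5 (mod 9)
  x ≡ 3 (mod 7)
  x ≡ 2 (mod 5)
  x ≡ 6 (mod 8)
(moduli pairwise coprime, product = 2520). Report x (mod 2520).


Product of moduli M = 9 · 7 · 5 · 8 = 2520.
Merge one congruence at a time:
  Start: x ≡ 5 (mod 9).
  Combine with x ≡ 3 (mod 7); new modulus lcm = 63.
    Write x = 5 + 9·t and substitute into x ≡ 3 (mod 7): 9·t ≡ 3 − 5 = -2 (mod 7).
    Reduce coefficients mod 7: 2·t ≡ 5 (mod 7).
    The inverse of 2 mod 7 is 4 (since 2·4 = 8 = 1·7 + 1), so t ≡ 4·5 = 20 ≡ 6 (mod 7).
    Then x = 5 + 9·6 = 59, valid modulo lcm(9, 7) = 63: x ≡ 59 (mod 63).
  Combine with x ≡ 2 (mod 5); new modulus lcm = 315.
    Write x = 59 + 63·t and substitute into x ≡ 2 (mod 5): 63·t ≡ 2 − 59 = -57 (mod 5).
    Reduce coefficients mod 5: 3·t ≡ 3 (mod 5).
    The inverse of 3 mod 5 is 2 (since 3·2 = 6 = 1·5 + 1), so t ≡ 2·3 = 6 ≡ 1 (mod 5).
    Then x = 59 + 63·1 = 122, valid modulo lcm(63, 5) = 315: x ≡ 122 (mod 315).
  Combine with x ≡ 6 (mod 8); new modulus lcm = 2520.
    Write x = 122 + 315·t and substitute into x ≡ 6 (mod 8): 315·t ≡ 6 − 122 = -116 (mod 8).
    Reduce coefficients mod 8: 3·t ≡ 4 (mod 8).
    The inverse of 3 mod 8 is 3 (since 3·3 = 9 = 1·8 + 1), so t ≡ 3·4 = 12 ≡ 4 (mod 8).
    Then x = 122 + 315·4 = 1382, valid modulo lcm(315, 8) = 2520: x ≡ 1382 (mod 2520).
Verify against each original: 1382 mod 9 = 5, 1382 mod 7 = 3, 1382 mod 5 = 2, 1382 mod 8 = 6.

x ≡ 1382 (mod 2520).


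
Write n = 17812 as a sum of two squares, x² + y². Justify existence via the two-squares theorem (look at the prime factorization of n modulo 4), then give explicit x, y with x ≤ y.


Step 1: Factor n = 17812 = 2^2 · 61 · 73.
Step 2: Check the mod-4 condition on each prime factor: 2 = 2 (special); 61 ≡ 1 (mod 4), exponent 1; 73 ≡ 1 (mod 4), exponent 1.
All primes ≡ 3 (mod 4) appear to even exponent (or don't appear), so by the two-squares theorem n IS expressible as a sum of two squares.
Step 3: Build a representation. Group n = k² · m with k = 2 and m = 61 · 73 = 4453 (a product of primes ≡ 1 (mod 4)); a representation of m scales to one of n via (k·x)² + (k·y)² = k²(x² + y²). Each prime p ≡ 1 (mod 4) is itself a sum of two squares; find a² by testing p − a² for a perfect square:
  61: 61 − 1² = 60, 61 − 2² = 57, 61 − 3² = 52, 61 − 4² = 45, 61 − 5² = 36 = 6² ⇒ 61 = 5² + 6².
  73: 73 − 1² = 72, 73 − 2² = 69, 73 − 3² = 64 = 8² ⇒ 73 = 3² + 8².
  Combine using the Brahmagupta–Fibonacci identity (a² + b²)(c² + d²) = (ac − bd)² + (ad + bc)² = (ac + bd)² + (ad − bc)²:
  61 · 73 = 4453: from (5² + 6²)(3² + 8²), take (5·3 − 6·8, 5·8 + 6·3) = (15 − 48, 40 + 18) = (-33, 58); dropping signs (only squares matter) gives (33, 58); check 33² + 58² = 1089 + 3364 = 4453 ✓.
  Scale by k = 2: (2·33, 2·58) = (66, 116).
Step 4: Order so x ≤ y and verify: 66² + 116² = 4356 + 13456 = 17812 = n. ✓

n = 17812 = 66² + 116² (one valid representation with x ≤ y).


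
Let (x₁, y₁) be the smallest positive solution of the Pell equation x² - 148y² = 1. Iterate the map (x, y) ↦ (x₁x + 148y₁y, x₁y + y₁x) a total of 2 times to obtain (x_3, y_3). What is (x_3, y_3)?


Step 1: Find the fundamental solution (x₁, y₁) of x² - 148y² = 1.
  Expand √148 as a continued fraction. a₀ = ⌊√148⌋ = 12; iterate m_{k+1} = d_k·a_k − m_k, d_{k+1} = (148 − m_{k+1}²)/d_k, a_{k+1} = ⌊(a₀ + m_{k+1})/d_{k+1}⌋ (starting m₀ = 0, d₀ = 1), with convergents p_k = a_k·p_{k-1} + p_{k-2}, q_k = a_k·q_{k-1} + q_{k-2} (p₋₁ = 1, q₋₁ = 0):
  k = 0: a₀ = 12; p₀/q₀ = 12/1; p₀² − 148·q₀² = 144 − 148 = -4.
  k = 1: m = 12, d = 4, a = ⌊(12 + 12)/4⌋ = 6; p/q = (6·12 + 1)/(6·1 + 0) = 73/6; p² − 148·q² = 5329 − 5328 = 1.
  The first convergent with p² − 148·q² = 1 gives the fundamental solution (x₁, y₁) = (73, 6).
Step 2: Apply the recurrence (x_{n+1}, y_{n+1}) = (x₁x_n + 148y₁y_n, x₁y_n + y₁x_n) repeatedly.
  From (x_1, y_1) = (73, 6): x_2 = 73·73 + 148·6·6 = 10657; y_2 = 73·6 + 6·73 = 876.
  From (x_2, y_2) = (10657, 876): x_3 = 73·10657 + 148·6·876 = 1555849; y_3 = 73·876 + 6·10657 = 127890.
Step 3: Verify x_3² - 148·y_3² = 2420666110801 - 2420666110800 = 1 (should be 1). ✓

(x_1, y_1) = (73, 6); (x_3, y_3) = (1555849, 127890).


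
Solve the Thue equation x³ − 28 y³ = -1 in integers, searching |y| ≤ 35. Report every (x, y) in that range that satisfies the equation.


The equation is x³ - 28y³ = -1. For fixed y, x³ = 28·y³ − 1, so a solution requires the RHS to be a perfect cube.
Strategy: iterate y from -35 to 35, compute RHS = 28·y³ − 1, and check whether it is a (positive or negative) perfect cube.
Check small values of y:
  y = 0: RHS = -1 = (-1)³ ⇒ x = -1 works.
  y = 1: RHS = 27 = (3)³ ⇒ x = 3 works.
  y = -1: RHS = -29 is not a perfect cube.
  y = 2: RHS = 223 is not a perfect cube.
  y = -2: RHS = -225 is not a perfect cube.
  y = 3: RHS = 755 is not a perfect cube.
  y = -3: RHS = -757 is not a perfect cube.
Continuing the search up to |y| = 35 finds no further solutions beyond those listed.
Collected solutions: (-1, 0), (3, 1).

Solutions (with |y| ≤ 35): (-1, 0), (3, 1).


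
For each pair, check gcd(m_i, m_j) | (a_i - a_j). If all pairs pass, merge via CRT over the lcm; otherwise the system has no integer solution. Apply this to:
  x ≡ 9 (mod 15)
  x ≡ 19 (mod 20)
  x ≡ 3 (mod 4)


Moduli 15, 20, 4 are not pairwise coprime, so CRT works modulo lcm(m_i) when all pairwise compatibility conditions hold.
Pairwise compatibility: gcd(m_i, m_j) must divide a_i - a_j for every pair.
Merge one congruence at a time:
  Start: x ≡ 9 (mod 15).
  Combine with x ≡ 19 (mod 20): gcd(15, 20) = 5; 19 - 9 = 10, which IS divisible by 5, so compatible.
    Write x = 9 + 15·t and substitute into x ≡ 19 (mod 20): 15·t ≡ 19 − 9 = 10 (mod 20).
    Divide the congruence (and modulus) by g = 5: 3·t ≡ 2 (mod 4).
    The inverse of 3 mod 4 is 3 (since 3·3 = 9 = 2·4 + 1), so t ≡ 3·2 = 6 ≡ 2 (mod 4).
    Then x = 9 + 15·2 = 39, valid modulo lcm(15, 20) = 60: x ≡ 39 (mod 60).
  Combine with x ≡ 3 (mod 4): gcd(60, 4) = 4; 3 - 39 = -36, which IS divisible by 4, so compatible.
    Write x = 39 + 60·t and substitute into x ≡ 3 (mod 4): 60·t ≡ 3 − 39 = -36 (mod 4).
    Divide the congruence (and modulus) by g = 4: 15·t ≡ -9 (mod 1).
    Modulo 1 every t works; take t = 0.
    Then x = 39 + 60·0 = 39, valid modulo lcm(60, 4) = 60: x ≡ 39 (mod 60).
Verify: 39 mod 15 = 9, 39 mod 20 = 19, 39 mod 4 = 3.

x ≡ 39 (mod 60).


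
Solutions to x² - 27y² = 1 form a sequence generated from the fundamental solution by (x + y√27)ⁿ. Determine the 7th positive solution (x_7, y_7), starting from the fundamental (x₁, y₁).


Step 1: Find the fundamental solution (x₁, y₁) of x² - 27y² = 1.
  Expand √27 as a continued fraction. a₀ = ⌊√27⌋ = 5; iterate m_{k+1} = d_k·a_k − m_k, d_{k+1} = (27 − m_{k+1}²)/d_k, a_{k+1} = ⌊(a₀ + m_{k+1})/d_{k+1}⌋ (starting m₀ = 0, d₀ = 1), with convergents p_k = a_k·p_{k-1} + p_{k-2}, q_k = a_k·q_{k-1} + q_{k-2} (p₋₁ = 1, q₋₁ = 0):
  k = 0: a₀ = 5; p₀/q₀ = 5/1; p₀² − 27·q₀² = 25 − 27 = -2.
  k = 1: m = 5, d = 2, a = ⌊(5 + 5)/2⌋ = 5; p/q = (5·5 + 1)/(5·1 + 0) = 26/5; p² − 27·q² = 676 − 675 = 1.
  The first convergent with p² − 27·q² = 1 gives the fundamental solution (x₁, y₁) = (26, 5).
Step 2: Apply the recurrence (x_{n+1}, y_{n+1}) = (x₁x_n + 27y₁y_n, x₁y_n + y₁x_n) repeatedly.
  From (x_1, y_1) = (26, 5): x_2 = 26·26 + 27·5·5 = 1351; y_2 = 26·5 + 5·26 = 260.
  From (x_2, y_2) = (1351, 260): x_3 = 26·1351 + 27·5·260 = 70226; y_3 = 26·260 + 5·1351 = 13515.
  From (x_3, y_3) = (70226, 13515): x_4 = 26·70226 + 27·5·13515 = 3650401; y_4 = 26·13515 + 5·70226 = 702520.
  From (x_4, y_4) = (3650401, 702520): x_5 = 26·3650401 + 27·5·702520 = 189750626; y_5 = 26·702520 + 5·3650401 = 36517525.
  From (x_5, y_5) = (189750626, 36517525): x_6 = 26·189750626 + 27·5·36517525 = 9863382151; y_6 = 26·36517525 + 5·189750626 = 1898208780.
  From (x_6, y_6) = (9863382151, 1898208780): x_7 = 26·9863382151 + 27·5·1898208780 = 512706121226; y_7 = 26·1898208780 + 5·9863382151 = 98670339035.
Step 3: Verify x_7² - 27·y_7² = 262867566742609807743076 - 262867566742609807743075 = 1 (should be 1). ✓

(x_1, y_1) = (26, 5); (x_7, y_7) = (512706121226, 98670339035).


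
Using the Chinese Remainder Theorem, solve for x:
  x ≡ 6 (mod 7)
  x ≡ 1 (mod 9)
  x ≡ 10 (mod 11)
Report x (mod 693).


Moduli 7, 9, 11 are pairwise coprime; by CRT there is a unique solution modulo M = 7 · 9 · 11 = 693.
Solve pairwise, accumulating the modulus:
  Start with x ≡ 6 (mod 7).
  Combine with x ≡ 1 (mod 9): since gcd(7, 9) = 1, we get a unique residue mod 63.
    Write x = 6 + 7·t and substitute into x ≡ 1 (mod 9): 7·t ≡ 1 − 6 = -5 (mod 9).
    Reduce coefficients mod 9: 7·t ≡ 4 (mod 9).
    The inverse of 7 mod 9 is 4 (since 7·4 = 28 = 3·9 + 1), so t ≡ 4·4 = 16 ≡ 7 (mod 9).
    Then x = 6 + 7·7 = 55, valid modulo lcm(7, 9) = 63: x ≡ 55 (mod 63).
  Combine with x ≡ 10 (mod 11): since gcd(63, 11) = 1, we get a unique residue mod 693.
    Write x = 55 + 63·t and substitute into x ≡ 10 (mod 11): 63·t ≡ 10 − 55 = -45 (mod 11).
    Reduce coefficients mod 11: 8·t ≡ 10 (mod 11).
    The inverse of 8 mod 11 is 7 (since 8·7 = 56 = 5·11 + 1), so t ≡ 7·10 = 70 ≡ 4 (mod 11).
    Then x = 55 + 63·4 = 307, valid modulo lcm(63, 11) = 693: x ≡ 307 (mod 693).
Verify: 307 mod 7 = 6 ✓, 307 mod 9 = 1 ✓, 307 mod 11 = 10 ✓.

x ≡ 307 (mod 693).
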